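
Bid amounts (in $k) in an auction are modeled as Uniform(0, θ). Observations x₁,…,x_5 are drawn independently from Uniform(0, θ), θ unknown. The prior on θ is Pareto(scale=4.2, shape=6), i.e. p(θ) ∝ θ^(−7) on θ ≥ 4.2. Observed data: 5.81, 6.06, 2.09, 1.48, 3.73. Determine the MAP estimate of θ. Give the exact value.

θ̂_MAP = 6.06

The Uniform(0, θ) likelihood is θ^(−n) for θ ≥ max(xᵢ), zero otherwise. Here max(xᵢ) = 6.06.
Posterior ∝ θ^(−7) · θ^(−5) = θ^(−12) on θ ≥ max(4.2, 6.06) = 6.06.
This density is strictly decreasing in θ, so the posterior mode lies at the lower boundary of the support.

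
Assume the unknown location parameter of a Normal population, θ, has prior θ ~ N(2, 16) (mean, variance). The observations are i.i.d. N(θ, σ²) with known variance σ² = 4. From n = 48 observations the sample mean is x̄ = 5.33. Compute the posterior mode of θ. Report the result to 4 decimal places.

θ̂_MAP = 5.3127

n = 48, x̄ = 5.33.
For a Normal prior and Normal likelihood with known variance, the posterior is Normal; its mode equals its mean, the precision-weighted average.
Prior precision 1/σ₀² = 1/16 = 0.0625; data precision n/σ² = 48/4 = 12.
θ̂ = (0.0625·2 + 12·5.33) / (0.0625 + 12) = 64.085/12.0625 = 25634/4825 ≈ 5.3127.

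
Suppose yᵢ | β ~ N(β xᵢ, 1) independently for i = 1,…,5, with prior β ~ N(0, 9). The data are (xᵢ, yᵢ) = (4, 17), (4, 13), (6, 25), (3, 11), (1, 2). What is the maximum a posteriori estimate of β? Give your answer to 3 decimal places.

β̂_MAP = 3.905

log p(β | y) = −Σ(yᵢ − βxᵢ)²/(2·1) − β²/(2·9) + const.
Setting the derivative to zero: Σxᵢ(yᵢ − βxᵢ)/1 − β/9 = 0, so β = Σxᵢyᵢ / (Σxᵢ² + σ²/τ²).
Σxᵢyᵢ = 4·17 + 4·13 + 6·25 + 3·11 + 1·2 = 305; Σxᵢ² = 78; σ²/τ² = 1/9.
β̂_MAP = 305 / (78 + 1/9) = 305/(703/9) = 2745/703 ≈ 3.905.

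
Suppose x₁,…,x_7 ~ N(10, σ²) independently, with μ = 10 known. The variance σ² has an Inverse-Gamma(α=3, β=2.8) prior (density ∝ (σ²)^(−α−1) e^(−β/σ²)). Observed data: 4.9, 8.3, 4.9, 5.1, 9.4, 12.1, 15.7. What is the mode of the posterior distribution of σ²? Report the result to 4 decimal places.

Sum of squared deviations about the known mean: SS = (4.9−10)² + (8.3−10)² + (4.9−10)² + (5.1−10)² + (9.4−10)² + (12.1−10)² + (15.7−10)² = 116.18.
The Normal likelihood contributes (σ²)^(−n/2) exp(−SS/(2σ²)), so the posterior is Inverse-Gamma(α + n/2, β + SS/2) = Inverse-Gamma(6.5, 60.89).
The mode of Inverse-Gamma(a, b) is b/(a+1) = 60.89/7.5 ≈ 8.1187.

σ̂²_MAP = 8.1187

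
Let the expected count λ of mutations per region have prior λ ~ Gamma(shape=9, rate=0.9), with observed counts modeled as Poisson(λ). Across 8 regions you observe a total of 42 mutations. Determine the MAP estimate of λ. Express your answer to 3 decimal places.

λ̂_MAP = 5.618

Σxᵢ = 42, n = 8.
Posterior ∝ λ^8e^(−0.9λ) · λ^42e^(−8λ) = λ^50e^(−8.9λ), i.e. Gamma(shape=51, rate=8.9).
The mode of a Gamma(a, b) with a ≥ 1 (shape–rate) is (a−1)/b = 50/8.9 ≈ 5.618.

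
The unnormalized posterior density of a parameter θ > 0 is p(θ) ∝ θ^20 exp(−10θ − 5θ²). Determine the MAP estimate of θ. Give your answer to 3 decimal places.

θ̂_MAP = 1.000

ℓ'(θ) = 20/θ − 10 − 10θ. Setting this to zero and multiplying by θ: 10θ² + 10θ − 20 = 0.
θ = (−10 + √(10² + 4·10·20)) / (2·10) = (−10 + √900) / 20 = (−10 + 30)/20 = 1.
ℓ''(θ) = −20/θ² − 10 < 0, confirming a maximum.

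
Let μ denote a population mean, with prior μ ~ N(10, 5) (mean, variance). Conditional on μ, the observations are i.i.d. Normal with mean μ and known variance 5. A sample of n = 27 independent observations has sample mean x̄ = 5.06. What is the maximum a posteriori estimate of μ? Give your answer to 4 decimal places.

n = 27, x̄ = 5.06.
For a Normal prior and Normal likelihood with known variance, the posterior is Normal; its mode equals its mean, the precision-weighted average.
Prior precision 1/σ₀² = 1/5 = 0.2; data precision n/σ² = 27/5 = 5.4.
μ̂ = (0.2·10 + 5.4·5.06) / (0.2 + 5.4) = 29.324/5.6 = 7331/1400 ≈ 5.2364.

μ̂_MAP = 5.2364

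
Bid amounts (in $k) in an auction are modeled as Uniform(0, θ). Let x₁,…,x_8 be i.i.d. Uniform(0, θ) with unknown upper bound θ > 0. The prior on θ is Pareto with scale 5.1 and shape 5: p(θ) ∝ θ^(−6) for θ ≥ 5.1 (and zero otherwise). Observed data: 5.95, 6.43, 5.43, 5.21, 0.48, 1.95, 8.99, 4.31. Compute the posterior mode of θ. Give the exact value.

θ̂_MAP = 8.99

The Uniform(0, θ) likelihood is θ^(−n) for θ ≥ max(xᵢ), zero otherwise. Here max(xᵢ) = 8.99.
Posterior ∝ θ^(−6) · θ^(−8) = θ^(−14) on θ ≥ max(5.1, 8.99) = 8.99.
This density is strictly decreasing in θ, so the posterior mode lies at the lower boundary of the support.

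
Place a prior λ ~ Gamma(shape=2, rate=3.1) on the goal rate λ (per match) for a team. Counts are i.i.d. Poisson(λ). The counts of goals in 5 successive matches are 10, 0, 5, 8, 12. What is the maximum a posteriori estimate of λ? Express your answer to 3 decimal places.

Σxᵢ = 10+0+5+8+12 = 35, with n = 5.
Posterior ∝ λe^(−3.1λ) · λ^35e^(−5λ) = λ^36e^(−8.1λ), i.e. Gamma(shape=37, rate=8.1).
The mode of a Gamma(a, b) with a ≥ 1 (shape–rate) is (a−1)/b = 36/8.1 ≈ 4.444.

λ̂_MAP = 4.444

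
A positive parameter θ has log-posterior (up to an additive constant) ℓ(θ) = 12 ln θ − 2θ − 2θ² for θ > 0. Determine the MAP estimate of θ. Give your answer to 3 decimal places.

ℓ'(θ) = 12/θ − 2 − 4θ. Setting this to zero and multiplying by θ: 4θ² + 2θ − 12 = 0.
θ = (−2 + √(2² + 4·4·12)) / (2·4) = (−2 + √196) / 8 = (−2 + 14)/8 = 3/2.
ℓ''(θ) = −12/θ² − 4 < 0, confirming a maximum.

θ̂_MAP = 1.500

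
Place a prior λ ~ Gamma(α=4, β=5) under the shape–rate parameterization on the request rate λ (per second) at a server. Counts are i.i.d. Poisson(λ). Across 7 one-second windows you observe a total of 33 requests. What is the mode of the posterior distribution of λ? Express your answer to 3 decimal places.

λ̂_MAP = 3.000

Σxᵢ = 33, n = 7.
Posterior ∝ λ^3e^(−5λ) · λ^33e^(−7λ) = λ^36e^(−12λ), i.e. Gamma(shape=37, rate=12).
The mode of a Gamma(a, b) with a ≥ 1 (shape–rate) is (a−1)/b = 36/12 ≈ 3.000.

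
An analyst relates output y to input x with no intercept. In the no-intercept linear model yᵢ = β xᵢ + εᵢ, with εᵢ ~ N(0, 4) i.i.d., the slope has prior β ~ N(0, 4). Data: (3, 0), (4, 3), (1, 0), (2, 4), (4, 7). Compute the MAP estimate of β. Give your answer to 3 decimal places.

β̂_MAP = 1.021

log p(β | y) = −Σ(yᵢ − βxᵢ)²/(2·4) − β²/(2·4) + const.
Setting the derivative to zero: Σxᵢ(yᵢ − βxᵢ)/4 − β/4 = 0, so β = Σxᵢyᵢ / (Σxᵢ² + σ²/τ²).
Σxᵢyᵢ = 3·0 + 4·3 + 1·0 + 2·4 + 4·7 = 48; Σxᵢ² = 46; σ²/τ² = 1.
β̂_MAP = 48 / (46 + 1) = 48/47 ≈ 1.021.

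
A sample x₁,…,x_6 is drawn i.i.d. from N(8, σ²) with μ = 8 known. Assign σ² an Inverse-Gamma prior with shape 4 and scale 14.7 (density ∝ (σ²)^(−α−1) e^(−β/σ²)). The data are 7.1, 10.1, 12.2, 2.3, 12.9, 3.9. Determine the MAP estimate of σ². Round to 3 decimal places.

σ̂²_MAP = 7.848

Sum of squared deviations about the known mean: SS = (7.1−8)² + (10.1−8)² + (12.2−8)² + (2.3−8)² + (12.9−8)² + (3.9−8)² = 96.17.
The Normal likelihood contributes (σ²)^(−n/2) exp(−SS/(2σ²)), so the posterior is Inverse-Gamma(α + n/2, β + SS/2) = Inverse-Gamma(7, 62.785).
The mode of Inverse-Gamma(a, b) is b/(a+1) = 62.785/8 ≈ 7.848.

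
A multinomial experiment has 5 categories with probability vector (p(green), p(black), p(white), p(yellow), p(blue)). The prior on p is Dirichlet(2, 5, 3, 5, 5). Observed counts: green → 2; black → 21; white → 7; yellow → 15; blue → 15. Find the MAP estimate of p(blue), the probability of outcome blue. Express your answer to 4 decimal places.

MAP estimate of p(blue) = 0.2533

The posterior is Dirichlet(αᵢ + nᵢ) = Dirichlet(4, 26, 10, 20, 20).
For a Dirichlet(a₁,…,a_K) with all aᵢ > 1, the mode has j-th component (aⱼ − 1)/(Σaᵢ − K).
Here Σaᵢ = 80 and K = 5, so p(blue) = (20 − 1)/(80 − 5) = 19/75 ≈ 0.2533.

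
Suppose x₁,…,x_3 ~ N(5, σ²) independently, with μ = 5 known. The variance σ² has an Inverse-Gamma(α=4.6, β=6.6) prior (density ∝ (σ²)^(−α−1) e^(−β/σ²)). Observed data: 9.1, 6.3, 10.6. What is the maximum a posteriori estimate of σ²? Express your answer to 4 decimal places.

Sum of squared deviations about the known mean: SS = (9.1−5)² + (6.3−5)² + (10.6−5)² = 49.86.
The Normal likelihood contributes (σ²)^(−n/2) exp(−SS/(2σ²)), so the posterior is Inverse-Gamma(α + n/2, β + SS/2) = Inverse-Gamma(6.1, 31.53).
The mode of Inverse-Gamma(a, b) is b/(a+1) = 31.53/7.1 ≈ 4.4408.

σ̂²_MAP = 4.4408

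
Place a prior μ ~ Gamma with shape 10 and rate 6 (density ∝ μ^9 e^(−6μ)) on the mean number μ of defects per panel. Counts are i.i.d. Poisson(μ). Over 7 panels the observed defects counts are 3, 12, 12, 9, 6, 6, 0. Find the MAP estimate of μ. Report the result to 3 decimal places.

Σxᵢ = 3+12+12+9+6+6+0 = 48, with n = 7.
Posterior ∝ μ^9e^(−6μ) · μ^48e^(−7μ) = μ^57e^(−13μ), i.e. Gamma(shape=58, rate=13).
The mode of a Gamma(a, b) with a ≥ 1 (shape–rate) is (a−1)/b = 57/13 ≈ 4.385.

μ̂_MAP = 4.385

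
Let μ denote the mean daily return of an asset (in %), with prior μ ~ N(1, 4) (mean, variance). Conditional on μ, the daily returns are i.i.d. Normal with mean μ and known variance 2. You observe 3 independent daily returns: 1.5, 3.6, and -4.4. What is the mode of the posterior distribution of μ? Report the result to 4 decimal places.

n = 3; x̄ = (1.5 + 3.6 + (-4.4))/3 = 0.7/3 = 7/30 ≈ 0.2333.
For a Normal prior and Normal likelihood with known variance, the posterior is Normal; its mode equals its mean, the precision-weighted average.
Prior precision 1/σ₀² = 1/4 = 0.25; data precision n/σ² = 3/2 = 1.5.
μ̂ = (0.25·1 + 1.5·(7/30)) / (0.25 + 1.5) = 0.6/1.75 = 12/35 ≈ 0.3429.

μ̂_MAP = 0.3429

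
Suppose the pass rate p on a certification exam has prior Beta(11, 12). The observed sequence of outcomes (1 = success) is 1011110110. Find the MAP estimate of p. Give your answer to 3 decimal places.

p̂_MAP = 0.548

Prior: Beta(11, 12).
Data: 7 successes in 10 trials (from the sequence). The binomial likelihood contributes p^7(1−p)^3, so the posterior is Beta(11+7, 12+3) = Beta(18, 15).
For Beta(a, b) with a, b > 1 the mode is (a−1)/(a+b−2) = 17/31 ≈ 0.548.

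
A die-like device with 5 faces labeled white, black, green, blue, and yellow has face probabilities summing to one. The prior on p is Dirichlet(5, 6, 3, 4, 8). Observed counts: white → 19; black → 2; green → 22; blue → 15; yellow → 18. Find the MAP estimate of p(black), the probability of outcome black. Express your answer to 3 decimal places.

MAP estimate of p(black) = 0.072

The posterior is Dirichlet(αᵢ + nᵢ) = Dirichlet(24, 8, 25, 19, 26).
For a Dirichlet(a₁,…,a_K) with all aᵢ > 1, the mode has j-th component (aⱼ − 1)/(Σaᵢ − K).
Here Σaᵢ = 102 and K = 5, so p(black) = (8 − 1)/(102 − 5) = 7/97 ≈ 0.072.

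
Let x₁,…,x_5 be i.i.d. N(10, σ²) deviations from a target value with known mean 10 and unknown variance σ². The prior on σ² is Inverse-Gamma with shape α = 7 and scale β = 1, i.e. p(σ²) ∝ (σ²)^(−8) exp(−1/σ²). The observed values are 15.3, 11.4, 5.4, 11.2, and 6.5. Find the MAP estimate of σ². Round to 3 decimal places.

σ̂²_MAP = 3.186

Sum of squared deviations about the known mean: SS = (15.3−10)² + (11.4−10)² + (5.4−10)² + (11.2−10)² + (6.5−10)² = 64.9.
The Normal likelihood contributes (σ²)^(−n/2) exp(−SS/(2σ²)), so the posterior is Inverse-Gamma(α + n/2, β + SS/2) = Inverse-Gamma(9.5, 33.45).
The mode of Inverse-Gamma(a, b) is b/(a+1) = 33.45/10.5 ≈ 3.186.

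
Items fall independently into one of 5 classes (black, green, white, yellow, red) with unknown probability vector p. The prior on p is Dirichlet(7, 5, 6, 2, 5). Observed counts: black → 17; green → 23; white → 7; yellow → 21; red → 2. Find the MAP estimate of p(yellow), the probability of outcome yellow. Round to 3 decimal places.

MAP estimate of p(yellow) = 0.244

The posterior is Dirichlet(αᵢ + nᵢ) = Dirichlet(24, 28, 13, 23, 7).
For a Dirichlet(a₁,…,a_K) with all aᵢ > 1, the mode has j-th component (aⱼ − 1)/(Σaᵢ − K).
Here Σaᵢ = 95 and K = 5, so p(yellow) = (23 − 1)/(95 − 5) = 22/90 ≈ 0.244.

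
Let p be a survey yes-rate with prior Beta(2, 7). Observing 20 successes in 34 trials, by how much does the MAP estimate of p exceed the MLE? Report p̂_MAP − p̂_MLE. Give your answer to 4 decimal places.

MAP − MLE = -0.0760

Posterior is Beta(22, 21); MAP = (22−1)/(43−2) = 21/41 ≈ 0.51220.
MLE ignores the prior: p̂_MLE = k/n = 20/34 ≈ 0.58824.
Difference = 21/41 − 20/34 = -53/697 ≈ -0.0760.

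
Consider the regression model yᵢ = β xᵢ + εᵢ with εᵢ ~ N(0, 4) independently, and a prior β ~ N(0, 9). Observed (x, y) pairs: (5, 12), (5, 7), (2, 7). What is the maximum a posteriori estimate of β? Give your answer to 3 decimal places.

log p(β | y) = −Σ(yᵢ − βxᵢ)²/(2·4) − β²/(2·9) + const.
Setting the derivative to zero: Σxᵢ(yᵢ − βxᵢ)/4 − β/9 = 0, so β = Σxᵢyᵢ / (Σxᵢ² + σ²/τ²).
Σxᵢyᵢ = 5·12 + 5·7 + 2·7 = 109; Σxᵢ² = 54; σ²/τ² = 4/9.
β̂_MAP = 109 / (54 + 4/9) = 109/(490/9) = 981/490 ≈ 2.002.

β̂_MAP = 2.002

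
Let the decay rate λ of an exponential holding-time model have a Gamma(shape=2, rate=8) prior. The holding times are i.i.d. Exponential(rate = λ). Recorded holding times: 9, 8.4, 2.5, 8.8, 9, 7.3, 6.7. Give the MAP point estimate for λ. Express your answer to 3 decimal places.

λ̂_MAP = 0.134

The Exponential(rate=λ) likelihood is ∝ λ^n e^(−λΣtᵢ). Here n = 7 and Σtᵢ = 9 + 8.4 + 2.5 + 8.8 + 9 + 7.3 + 6.7 = 51.7.
Posterior ∝ λe^(−8λ) · λ^7e^(−51.7λ) = λ^8e^(−59.7λ), i.e. Gamma(9, 59.7).
Mode = (a−1)/b = 8/59.7 ≈ 0.134.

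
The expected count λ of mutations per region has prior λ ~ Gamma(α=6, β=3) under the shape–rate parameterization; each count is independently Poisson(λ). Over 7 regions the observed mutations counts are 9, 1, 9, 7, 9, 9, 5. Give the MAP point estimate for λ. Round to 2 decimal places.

λ̂_MAP = 5.40

Σxᵢ = 9+1+9+7+9+9+5 = 49, with n = 7.
Posterior ∝ λ^5e^(−3λ) · λ^49e^(−7λ) = λ^54e^(−10λ), i.e. Gamma(shape=55, rate=10).
The mode of a Gamma(a, b) with a ≥ 1 (shape–rate) is (a−1)/b = 54/10 ≈ 5.40.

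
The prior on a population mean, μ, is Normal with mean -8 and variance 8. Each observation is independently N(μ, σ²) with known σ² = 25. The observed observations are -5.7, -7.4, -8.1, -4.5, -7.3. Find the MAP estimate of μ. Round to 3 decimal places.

n = 5; x̄ = ((-5.7) + (-7.4) + (-8.1) + (-4.5) + (-7.3))/5 = -33/5 = -6.6.
For a Normal prior and Normal likelihood with known variance, the posterior is Normal; its mode equals its mean, the precision-weighted average.
Prior precision 1/σ₀² = 1/8 = 0.125; data precision n/σ² = 5/25 = 0.2.
μ̂ = (0.125·(-8) + 0.2·(-6.6)) / (0.125 + 0.2) = (-2.32)/0.325 = -464/65 ≈ -7.138.

μ̂_MAP = -7.138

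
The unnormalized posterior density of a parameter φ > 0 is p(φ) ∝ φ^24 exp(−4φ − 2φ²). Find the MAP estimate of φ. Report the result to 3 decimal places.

ℓ'(φ) = 24/φ − 4 − 4φ. Setting this to zero and multiplying by φ: 4φ² + 4φ − 24 = 0.
φ = (−4 + √(4² + 4·4·24)) / (2·4) = (−4 + √400) / 8 = (−4 + 20)/8 = 2.
ℓ''(φ) = −24/φ² − 4 < 0, confirming a maximum.

φ̂_MAP = 2.000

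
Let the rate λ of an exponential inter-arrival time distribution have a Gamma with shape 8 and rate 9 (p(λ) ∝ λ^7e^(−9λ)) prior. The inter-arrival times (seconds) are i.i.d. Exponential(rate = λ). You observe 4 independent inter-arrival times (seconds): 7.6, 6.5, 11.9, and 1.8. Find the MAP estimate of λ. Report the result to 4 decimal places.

The Exponential(rate=λ) likelihood is ∝ λ^n e^(−λΣtᵢ). Here n = 4 and Σtᵢ = 7.6 + 6.5 + 11.9 + 1.8 = 27.8.
Posterior ∝ λ^7e^(−9λ) · λ^4e^(−27.8λ) = λ^11e^(−36.8λ), i.e. Gamma(12, 36.8).
Mode = (a−1)/b = 11/36.8 ≈ 0.2989.

λ̂_MAP = 0.2989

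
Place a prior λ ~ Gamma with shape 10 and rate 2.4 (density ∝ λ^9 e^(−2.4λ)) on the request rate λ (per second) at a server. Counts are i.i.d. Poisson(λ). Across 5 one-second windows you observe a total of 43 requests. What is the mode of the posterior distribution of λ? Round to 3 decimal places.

λ̂_MAP = 7.027

Σxᵢ = 43, n = 5.
Posterior ∝ λ^9e^(−2.4λ) · λ^43e^(−5λ) = λ^52e^(−7.4λ), i.e. Gamma(shape=53, rate=7.4).
The mode of a Gamma(a, b) with a ≥ 1 (shape–rate) is (a−1)/b = 52/7.4 ≈ 7.027.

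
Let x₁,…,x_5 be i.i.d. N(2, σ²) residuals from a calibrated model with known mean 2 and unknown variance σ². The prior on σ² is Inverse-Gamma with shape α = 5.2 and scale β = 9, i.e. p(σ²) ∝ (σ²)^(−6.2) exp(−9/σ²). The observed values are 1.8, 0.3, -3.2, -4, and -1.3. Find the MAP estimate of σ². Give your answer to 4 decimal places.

σ̂²_MAP = 5.4517

Sum of squared deviations about the known mean: SS = (1.8−2)² + (0.3−2)² + (-3.2−2)² + (-4−2)² + (-1.3−2)² = 76.86.
The Normal likelihood contributes (σ²)^(−n/2) exp(−SS/(2σ²)), so the posterior is Inverse-Gamma(α + n/2, β + SS/2) = Inverse-Gamma(7.7, 47.43).
The mode of Inverse-Gamma(a, b) is b/(a+1) = 47.43/8.7 ≈ 5.4517.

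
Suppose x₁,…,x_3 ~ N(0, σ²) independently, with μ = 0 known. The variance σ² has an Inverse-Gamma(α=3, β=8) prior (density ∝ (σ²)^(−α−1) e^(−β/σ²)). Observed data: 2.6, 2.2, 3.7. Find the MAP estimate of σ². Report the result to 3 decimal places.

Sum of squared deviations about the known mean: SS = (2.6−0)² + (2.2−0)² + (3.7−0)² = 25.29.
The Normal likelihood contributes (σ²)^(−n/2) exp(−SS/(2σ²)), so the posterior is Inverse-Gamma(α + n/2, β + SS/2) = Inverse-Gamma(4.5, 20.645).
The mode of Inverse-Gamma(a, b) is b/(a+1) = 20.645/5.5 ≈ 3.754.

σ̂²_MAP = 3.754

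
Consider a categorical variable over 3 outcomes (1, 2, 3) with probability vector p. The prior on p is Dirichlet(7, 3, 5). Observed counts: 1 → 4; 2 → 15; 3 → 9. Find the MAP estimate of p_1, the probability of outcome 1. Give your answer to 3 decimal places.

The posterior is Dirichlet(αᵢ + nᵢ) = Dirichlet(11, 18, 14).
For a Dirichlet(a₁,…,a_K) with all aᵢ > 1, the mode has j-th component (aⱼ − 1)/(Σaᵢ − K).
Here Σaᵢ = 43 and K = 3, so p_1 = (11 − 1)/(43 − 3) = 10/40 ≈ 0.250.

MAP estimate: 0.250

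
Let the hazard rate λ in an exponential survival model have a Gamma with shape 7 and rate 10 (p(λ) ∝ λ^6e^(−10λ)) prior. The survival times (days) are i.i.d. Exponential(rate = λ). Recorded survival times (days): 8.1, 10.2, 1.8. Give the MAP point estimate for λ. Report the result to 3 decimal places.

The Exponential(rate=λ) likelihood is ∝ λ^n e^(−λΣtᵢ). Here n = 3 and Σtᵢ = 8.1 + 10.2 + 1.8 = 20.1.
Posterior ∝ λ^6e^(−10λ) · λ^3e^(−20.1λ) = λ^9e^(−30.1λ), i.e. Gamma(10, 30.1).
Mode = (a−1)/b = 9/30.1 ≈ 0.299.

λ̂_MAP = 0.299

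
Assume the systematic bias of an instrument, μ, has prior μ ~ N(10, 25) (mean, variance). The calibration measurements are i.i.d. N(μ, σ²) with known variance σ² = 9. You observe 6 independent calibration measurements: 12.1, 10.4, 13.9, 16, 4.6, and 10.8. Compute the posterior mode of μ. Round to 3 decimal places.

μ̂_MAP = 11.226

n = 6; x̄ = (12.1 + 10.4 + 13.9 + 16 + 4.6 + 10.8)/6 = 67.8/6 = 11.3.
For a Normal prior and Normal likelihood with known variance, the posterior is Normal; its mode equals its mean, the precision-weighted average.
Prior precision 1/σ₀² = 1/25 = 0.04; data precision n/σ² = 6/9 = 2/3.
μ̂ = (0.04·10 + (2/3)·11.3) / (0.04 + 2/3) = (119/15)/(53/75) = 595/53 ≈ 11.226.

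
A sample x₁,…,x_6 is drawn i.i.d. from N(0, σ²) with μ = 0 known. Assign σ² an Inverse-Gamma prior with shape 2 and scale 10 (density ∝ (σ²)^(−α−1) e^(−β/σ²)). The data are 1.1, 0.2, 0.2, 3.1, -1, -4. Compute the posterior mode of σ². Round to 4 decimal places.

σ̂²_MAP = 3.9917

Sum of squared deviations about the known mean: SS = (1.1−0)² + (0.2−0)² + (0.2−0)² + (3.1−0)² + (-1−0)² + (-4−0)² = 27.9.
The Normal likelihood contributes (σ²)^(−n/2) exp(−SS/(2σ²)), so the posterior is Inverse-Gamma(α + n/2, β + SS/2) = Inverse-Gamma(5, 23.95).
The mode of Inverse-Gamma(a, b) is b/(a+1) = 23.95/6 ≈ 3.9917.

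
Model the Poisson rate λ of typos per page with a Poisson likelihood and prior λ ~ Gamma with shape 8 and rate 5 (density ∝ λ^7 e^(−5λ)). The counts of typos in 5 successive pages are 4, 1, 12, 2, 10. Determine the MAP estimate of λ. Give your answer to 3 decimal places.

λ̂_MAP = 3.600

Σxᵢ = 4+1+12+2+10 = 29, with n = 5.
Posterior ∝ λ^7e^(−5λ) · λ^29e^(−5λ) = λ^36e^(−10λ), i.e. Gamma(shape=37, rate=10).
The mode of a Gamma(a, b) with a ≥ 1 (shape–rate) is (a−1)/b = 36/10 ≈ 3.600.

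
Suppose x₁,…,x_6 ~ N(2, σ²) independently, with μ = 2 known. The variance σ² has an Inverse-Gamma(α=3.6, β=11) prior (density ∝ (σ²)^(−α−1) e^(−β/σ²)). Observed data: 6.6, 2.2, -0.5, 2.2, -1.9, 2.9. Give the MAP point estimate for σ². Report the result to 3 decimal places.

σ̂²_MAP = 4.310

Sum of squared deviations about the known mean: SS = (6.6−2)² + (2.2−2)² + (-0.5−2)² + (2.2−2)² + (-1.9−2)² + (2.9−2)² = 43.51.
The Normal likelihood contributes (σ²)^(−n/2) exp(−SS/(2σ²)), so the posterior is Inverse-Gamma(α + n/2, β + SS/2) = Inverse-Gamma(6.6, 32.755).
The mode of Inverse-Gamma(a, b) is b/(a+1) = 32.755/7.6 ≈ 4.310.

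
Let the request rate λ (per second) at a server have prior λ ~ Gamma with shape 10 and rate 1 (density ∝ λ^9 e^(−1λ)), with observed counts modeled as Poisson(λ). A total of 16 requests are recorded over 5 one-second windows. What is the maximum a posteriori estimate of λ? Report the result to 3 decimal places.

Σxᵢ = 16, n = 5.
Posterior ∝ λ^9e^(−1λ) · λ^16e^(−5λ) = λ^25e^(−6λ), i.e. Gamma(shape=26, rate=6).
The mode of a Gamma(a, b) with a ≥ 1 (shape–rate) is (a−1)/b = 25/6 ≈ 4.167.

λ̂_MAP = 4.167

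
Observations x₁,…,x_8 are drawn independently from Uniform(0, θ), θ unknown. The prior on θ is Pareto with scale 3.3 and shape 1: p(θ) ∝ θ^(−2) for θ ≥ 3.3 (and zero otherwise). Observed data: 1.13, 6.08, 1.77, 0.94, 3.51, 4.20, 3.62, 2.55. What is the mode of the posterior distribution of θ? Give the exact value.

θ̂_MAP = 6.08

The Uniform(0, θ) likelihood is θ^(−n) for θ ≥ max(xᵢ), zero otherwise. Here max(xᵢ) = 6.08.
Posterior ∝ θ^(−2) · θ^(−8) = θ^(−10) on θ ≥ max(3.3, 6.08) = 6.08.
This density is strictly decreasing in θ, so the posterior mode lies at the lower boundary of the support.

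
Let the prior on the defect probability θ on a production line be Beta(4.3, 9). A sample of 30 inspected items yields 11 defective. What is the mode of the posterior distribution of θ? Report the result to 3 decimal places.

Prior: Beta(4.3, 9).
Data: 11 successes in 30 trials. The binomial likelihood contributes θ^11(1−θ)^19, so the posterior is Beta(4.3+11, 9+19) = Beta(15.3, 28).
For Beta(a, b) with a, b > 1 the mode is (a−1)/(a+b−2) = 14.3/41.3 ≈ 0.346.

θ̂_MAP = 0.346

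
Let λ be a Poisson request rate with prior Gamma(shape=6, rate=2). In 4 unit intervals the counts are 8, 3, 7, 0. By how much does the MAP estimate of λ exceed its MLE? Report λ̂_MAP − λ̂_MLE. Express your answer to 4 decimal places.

Σxᵢ = 18. Posterior is Gamma(24, 6); MAP = (24−1)/6 = 23/6 ≈ 3.83333.
MLE = x̄ = 18/4 ≈ 4.50000.
Difference = 23/6 − 18/4 = -2/3 ≈ -0.6667.

MAP − MLE = -0.6667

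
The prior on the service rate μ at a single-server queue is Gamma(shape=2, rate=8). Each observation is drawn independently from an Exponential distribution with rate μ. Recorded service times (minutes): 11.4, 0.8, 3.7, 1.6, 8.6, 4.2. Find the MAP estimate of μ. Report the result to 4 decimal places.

μ̂_MAP = 0.1828

The Exponential(rate=μ) likelihood is ∝ μ^n e^(−μΣtᵢ). Here n = 6 and Σtᵢ = 11.4 + 0.8 + 3.7 + 1.6 + 8.6 + 4.2 = 30.3.
Posterior ∝ μe^(−8μ) · μ^6e^(−30.3μ) = μ^7e^(−38.3μ), i.e. Gamma(8, 38.3).
Mode = (a−1)/b = 7/38.3 ≈ 0.1828.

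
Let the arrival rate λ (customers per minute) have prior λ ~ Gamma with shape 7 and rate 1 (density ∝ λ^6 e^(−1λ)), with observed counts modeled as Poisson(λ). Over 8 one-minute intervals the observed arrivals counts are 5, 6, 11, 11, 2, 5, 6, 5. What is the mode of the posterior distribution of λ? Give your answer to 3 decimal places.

Σxᵢ = 5+6+11+11+2+5+6+5 = 51, with n = 8.
Posterior ∝ λ^6e^(−1λ) · λ^51e^(−8λ) = λ^57e^(−9λ), i.e. Gamma(shape=58, rate=9).
The mode of a Gamma(a, b) with a ≥ 1 (shape–rate) is (a−1)/b = 57/9 ≈ 6.333.

λ̂_MAP = 6.333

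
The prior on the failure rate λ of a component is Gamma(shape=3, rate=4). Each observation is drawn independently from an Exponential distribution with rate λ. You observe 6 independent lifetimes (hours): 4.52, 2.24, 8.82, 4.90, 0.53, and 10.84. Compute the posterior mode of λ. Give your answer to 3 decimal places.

λ̂_MAP = 0.223

The Exponential(rate=λ) likelihood is ∝ λ^n e^(−λΣtᵢ). Here n = 6 and Σtᵢ = 4.52 + 2.24 + 8.82 + 4.90 + 0.53 + 10.84 = 31.85.
Posterior ∝ λ^2e^(−4λ) · λ^6e^(−31.85λ) = λ^8e^(−35.85λ), i.e. Gamma(9, 35.85).
Mode = (a−1)/b = 8/35.85 ≈ 0.223.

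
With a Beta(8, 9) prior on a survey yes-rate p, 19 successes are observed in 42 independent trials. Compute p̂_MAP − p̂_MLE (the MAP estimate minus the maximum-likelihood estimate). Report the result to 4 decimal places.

MAP − MLE = 0.0038

Posterior is Beta(27, 32); MAP = (27−1)/(59−2) = 26/57 ≈ 0.45614.
MLE ignores the prior: p̂_MLE = k/n = 19/42 ≈ 0.45238.
Difference = 26/57 − 19/42 = 1/266 ≈ 0.0038.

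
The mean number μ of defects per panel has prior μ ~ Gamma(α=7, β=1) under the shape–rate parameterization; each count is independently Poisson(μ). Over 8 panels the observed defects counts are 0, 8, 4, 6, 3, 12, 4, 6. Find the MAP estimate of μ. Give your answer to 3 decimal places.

μ̂_MAP = 5.444

Σxᵢ = 0+8+4+6+3+12+4+6 = 43, with n = 8.
Posterior ∝ μ^6e^(−1μ) · μ^43e^(−8μ) = μ^49e^(−9μ), i.e. Gamma(shape=50, rate=9).
The mode of a Gamma(a, b) with a ≥ 1 (shape–rate) is (a−1)/b = 49/9 ≈ 5.444.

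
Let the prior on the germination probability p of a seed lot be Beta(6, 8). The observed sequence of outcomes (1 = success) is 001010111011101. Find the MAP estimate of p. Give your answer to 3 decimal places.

p̂_MAP = 0.519

Prior: Beta(6, 8).
Data: 9 successes in 15 trials (from the sequence). The binomial likelihood contributes p^9(1−p)^6, so the posterior is Beta(6+9, 8+6) = Beta(15, 14).
For Beta(a, b) with a, b > 1 the mode is (a−1)/(a+b−2) = 14/27 ≈ 0.519.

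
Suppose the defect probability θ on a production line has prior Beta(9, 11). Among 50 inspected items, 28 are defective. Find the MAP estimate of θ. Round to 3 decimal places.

θ̂_MAP = 0.529

Prior: Beta(9, 11).
Data: 28 successes in 50 trials. The binomial likelihood contributes θ^28(1−θ)^22, so the posterior is Beta(9+28, 11+22) = Beta(37, 33).
For Beta(a, b) with a, b > 1 the mode is (a−1)/(a+b−2) = 36/68 ≈ 0.529.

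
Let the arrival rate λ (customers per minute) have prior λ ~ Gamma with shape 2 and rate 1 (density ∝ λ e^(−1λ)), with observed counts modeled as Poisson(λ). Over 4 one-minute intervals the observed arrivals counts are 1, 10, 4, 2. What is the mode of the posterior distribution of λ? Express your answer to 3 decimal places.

Σxᵢ = 1+10+4+2 = 17, with n = 4.
Posterior ∝ λe^(−1λ) · λ^17e^(−4λ) = λ^18e^(−5λ), i.e. Gamma(shape=19, rate=5).
The mode of a Gamma(a, b) with a ≥ 1 (shape–rate) is (a−1)/b = 18/5 ≈ 3.600.

λ̂_MAP = 3.600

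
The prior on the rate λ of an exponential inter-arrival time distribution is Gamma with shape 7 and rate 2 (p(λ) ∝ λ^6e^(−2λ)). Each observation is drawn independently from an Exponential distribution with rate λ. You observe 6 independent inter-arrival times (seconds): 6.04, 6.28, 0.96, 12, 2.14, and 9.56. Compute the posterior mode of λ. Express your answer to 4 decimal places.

The Exponential(rate=λ) likelihood is ∝ λ^n e^(−λΣtᵢ). Here n = 6 and Σtᵢ = 6.04 + 6.28 + 0.96 + 12 + 2.14 + 9.56 = 36.98.
Posterior ∝ λ^6e^(−2λ) · λ^6e^(−36.98λ) = λ^12e^(−38.98λ), i.e. Gamma(13, 38.98).
Mode = (a−1)/b = 12/38.98 ≈ 0.3079.

λ̂_MAP = 0.3079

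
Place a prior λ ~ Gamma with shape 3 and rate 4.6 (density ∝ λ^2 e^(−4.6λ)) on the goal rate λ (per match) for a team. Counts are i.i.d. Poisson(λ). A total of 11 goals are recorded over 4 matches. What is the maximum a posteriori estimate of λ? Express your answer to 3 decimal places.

Σxᵢ = 11, n = 4.
Posterior ∝ λ^2e^(−4.6λ) · λ^11e^(−4λ) = λ^13e^(−8.6λ), i.e. Gamma(shape=14, rate=8.6).
The mode of a Gamma(a, b) with a ≥ 1 (shape–rate) is (a−1)/b = 13/8.6 ≈ 1.512.

λ̂_MAP = 1.512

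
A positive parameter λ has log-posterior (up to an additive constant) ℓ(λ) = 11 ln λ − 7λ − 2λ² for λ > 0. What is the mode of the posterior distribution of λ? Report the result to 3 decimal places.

ℓ'(λ) = 11/λ − 7 − 4λ. Setting this to zero and multiplying by λ: 4λ² + 7λ − 11 = 0.
λ = (−7 + √(7² + 4·4·11)) / (2·4) = (−7 + √225) / 8 = (−7 + 15)/8 = 1.
ℓ''(λ) = −11/λ² − 4 < 0, confirming a maximum.

λ̂_MAP = 1.000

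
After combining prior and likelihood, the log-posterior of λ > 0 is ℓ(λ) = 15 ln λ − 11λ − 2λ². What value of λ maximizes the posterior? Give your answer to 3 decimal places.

λ̂_MAP = 1.000

ℓ'(λ) = 15/λ − 11 − 4λ. Setting this to zero and multiplying by λ: 4λ² + 11λ − 15 = 0.
λ = (−11 + √(11² + 4·4·15)) / (2·4) = (−11 + √361) / 8 = (−11 + 19)/8 = 1.
ℓ''(λ) = −15/λ² − 4 < 0, confirming a maximum.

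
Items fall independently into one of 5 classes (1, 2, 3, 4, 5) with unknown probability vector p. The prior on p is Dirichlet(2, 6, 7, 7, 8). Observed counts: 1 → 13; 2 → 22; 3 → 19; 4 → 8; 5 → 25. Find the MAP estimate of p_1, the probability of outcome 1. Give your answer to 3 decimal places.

The posterior is Dirichlet(αᵢ + nᵢ) = Dirichlet(15, 28, 26, 15, 33).
For a Dirichlet(a₁,…,a_K) with all aᵢ > 1, the mode has j-th component (aⱼ − 1)/(Σaᵢ − K).
Here Σaᵢ = 117 and K = 5, so p_1 = (15 − 1)/(117 − 5) = 14/112 ≈ 0.125.

MAP estimate: 0.125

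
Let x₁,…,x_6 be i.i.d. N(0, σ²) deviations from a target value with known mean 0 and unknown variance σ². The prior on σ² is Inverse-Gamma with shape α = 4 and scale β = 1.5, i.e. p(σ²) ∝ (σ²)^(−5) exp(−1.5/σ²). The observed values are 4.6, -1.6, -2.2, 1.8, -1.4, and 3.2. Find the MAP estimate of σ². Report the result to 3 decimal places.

Sum of squared deviations about the known mean: SS = (4.6−0)² + (-1.6−0)² + (-2.2−0)² + (1.8−0)² + (-1.4−0)² + (3.2−0)² = 44.
The Normal likelihood contributes (σ²)^(−n/2) exp(−SS/(2σ²)), so the posterior is Inverse-Gamma(α + n/2, β + SS/2) = Inverse-Gamma(7, 23.5).
The mode of Inverse-Gamma(a, b) is b/(a+1) = 23.5/8 ≈ 2.938.

σ̂²_MAP = 2.938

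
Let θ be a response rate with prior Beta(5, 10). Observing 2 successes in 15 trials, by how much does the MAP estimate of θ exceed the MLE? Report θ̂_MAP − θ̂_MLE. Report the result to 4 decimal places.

Posterior is Beta(7, 23); MAP = (7−1)/(30−2) = 6/28 ≈ 0.21429.
MLE ignores the prior: θ̂_MLE = k/n = 2/15 ≈ 0.13333.
Difference = 6/28 − 2/15 = 17/210 ≈ 0.0810.

MAP − MLE = 0.0810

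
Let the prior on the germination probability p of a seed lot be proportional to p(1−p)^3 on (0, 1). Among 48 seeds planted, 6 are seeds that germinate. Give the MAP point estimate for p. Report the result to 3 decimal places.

p̂_MAP = 0.135

The prior density ∝ p(1−p)^3 is the kernel of Beta(2, 4).
Data: 6 successes in 48 trials. The binomial likelihood contributes p^6(1−p)^42, so the posterior is Beta(2+6, 4+42) = Beta(8, 46).
For Beta(a, b) with a, b > 1 the mode is (a−1)/(a+b−2) = 7/52 ≈ 0.135.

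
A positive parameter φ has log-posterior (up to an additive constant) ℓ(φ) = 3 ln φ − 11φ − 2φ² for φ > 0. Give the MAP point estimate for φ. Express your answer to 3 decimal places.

ℓ'(φ) = 3/φ − 11 − 4φ. Setting this to zero and multiplying by φ: 4φ² + 11φ − 3 = 0.
φ = (−11 + √(11² + 4·4·3)) / (2·4) = (−11 + √169) / 8 = (−11 + 13)/8 = 1/4.
ℓ''(φ) = −3/φ² − 4 < 0, confirming a maximum.

φ̂_MAP = 0.250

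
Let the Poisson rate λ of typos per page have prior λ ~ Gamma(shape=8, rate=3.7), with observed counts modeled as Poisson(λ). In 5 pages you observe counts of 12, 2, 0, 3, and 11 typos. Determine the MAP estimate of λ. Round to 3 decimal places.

Σxᵢ = 12+2+0+3+11 = 28, with n = 5.
Posterior ∝ λ^7e^(−3.7λ) · λ^28e^(−5λ) = λ^35e^(−8.7λ), i.e. Gamma(shape=36, rate=8.7).
The mode of a Gamma(a, b) with a ≥ 1 (shape–rate) is (a−1)/b = 35/8.7 ≈ 4.023.

λ̂_MAP = 4.023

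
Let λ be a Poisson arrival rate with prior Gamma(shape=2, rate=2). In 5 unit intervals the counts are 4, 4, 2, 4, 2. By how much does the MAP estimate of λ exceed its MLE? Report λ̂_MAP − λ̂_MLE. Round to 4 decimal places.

MAP − MLE = -0.7714

Σxᵢ = 16. Posterior is Gamma(18, 7); MAP = (18−1)/7 = 17/7 ≈ 2.42857.
MLE = x̄ = 16/5 ≈ 3.20000.
Difference = 17/7 − 16/5 = -27/35 ≈ -0.7714.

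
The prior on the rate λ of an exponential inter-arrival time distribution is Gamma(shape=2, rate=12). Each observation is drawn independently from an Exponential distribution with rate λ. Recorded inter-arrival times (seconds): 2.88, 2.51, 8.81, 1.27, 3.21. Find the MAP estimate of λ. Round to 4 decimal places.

λ̂_MAP = 0.1956

The Exponential(rate=λ) likelihood is ∝ λ^n e^(−λΣtᵢ). Here n = 5 and Σtᵢ = 2.88 + 2.51 + 8.81 + 1.27 + 3.21 = 18.68.
Posterior ∝ λe^(−12λ) · λ^5e^(−18.68λ) = λ^6e^(−30.68λ), i.e. Gamma(7, 30.68).
Mode = (a−1)/b = 6/30.68 ≈ 0.1956.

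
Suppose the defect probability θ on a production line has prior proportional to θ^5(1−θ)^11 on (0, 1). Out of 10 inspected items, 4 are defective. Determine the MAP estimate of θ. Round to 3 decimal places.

The prior density ∝ θ^5(1−θ)^11 is the kernel of Beta(6, 12).
Data: 4 successes in 10 trials. The binomial likelihood contributes θ^4(1−θ)^6, so the posterior is Beta(6+4, 12+6) = Beta(10, 18).
For Beta(a, b) with a, b > 1 the mode is (a−1)/(a+b−2) = 9/26 ≈ 0.346.

θ̂_MAP = 0.346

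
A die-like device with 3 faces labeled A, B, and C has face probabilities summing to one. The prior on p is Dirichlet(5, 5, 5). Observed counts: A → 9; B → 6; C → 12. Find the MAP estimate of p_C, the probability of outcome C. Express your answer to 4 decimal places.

The posterior is Dirichlet(αᵢ + nᵢ) = Dirichlet(14, 11, 17).
For a Dirichlet(a₁,…,a_K) with all aᵢ > 1, the mode has j-th component (aⱼ − 1)/(Σaᵢ − K).
Here Σaᵢ = 42 and K = 3, so p_C = (17 − 1)/(42 − 3) = 16/39 ≈ 0.4103.

MAP estimate of p_C = 0.4103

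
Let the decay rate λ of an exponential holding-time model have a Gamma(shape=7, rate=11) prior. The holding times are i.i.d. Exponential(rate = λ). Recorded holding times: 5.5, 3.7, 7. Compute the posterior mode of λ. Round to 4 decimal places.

The Exponential(rate=λ) likelihood is ∝ λ^n e^(−λΣtᵢ). Here n = 3 and Σtᵢ = 5.5 + 3.7 + 7 = 16.2.
Posterior ∝ λ^6e^(−11λ) · λ^3e^(−16.2λ) = λ^9e^(−27.2λ), i.e. Gamma(10, 27.2).
Mode = (a−1)/b = 9/27.2 ≈ 0.3309.

λ̂_MAP = 0.3309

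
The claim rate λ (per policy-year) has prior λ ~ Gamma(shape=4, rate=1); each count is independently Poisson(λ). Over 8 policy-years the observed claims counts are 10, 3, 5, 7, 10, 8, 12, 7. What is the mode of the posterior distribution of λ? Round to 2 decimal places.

Σxᵢ = 10+3+5+7+10+8+12+7 = 62, with n = 8.
Posterior ∝ λ^3e^(−1λ) · λ^62e^(−8λ) = λ^65e^(−9λ), i.e. Gamma(shape=66, rate=9).
The mode of a Gamma(a, b) with a ≥ 1 (shape–rate) is (a−1)/b = 65/9 ≈ 7.22.

λ̂_MAP = 7.22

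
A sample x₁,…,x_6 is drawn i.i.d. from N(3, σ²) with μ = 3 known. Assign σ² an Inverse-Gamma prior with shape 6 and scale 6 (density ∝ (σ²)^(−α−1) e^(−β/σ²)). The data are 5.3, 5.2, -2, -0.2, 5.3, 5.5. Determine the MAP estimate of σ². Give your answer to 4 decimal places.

Sum of squared deviations about the known mean: SS = (5.3−3)² + (5.2−3)² + (-2−3)² + (-0.2−3)² + (5.3−3)² + (5.5−3)² = 56.91.
The Normal likelihood contributes (σ²)^(−n/2) exp(−SS/(2σ²)), so the posterior is Inverse-Gamma(α + n/2, β + SS/2) = Inverse-Gamma(9, 34.455).
The mode of Inverse-Gamma(a, b) is b/(a+1) = 34.455/10 ≈ 3.4455.

σ̂²_MAP = 3.4455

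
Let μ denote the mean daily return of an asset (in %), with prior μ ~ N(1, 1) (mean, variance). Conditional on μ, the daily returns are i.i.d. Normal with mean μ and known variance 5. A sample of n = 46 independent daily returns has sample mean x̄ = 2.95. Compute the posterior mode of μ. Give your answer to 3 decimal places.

μ̂_MAP = 2.759

n = 46, x̄ = 2.95.
For a Normal prior and Normal likelihood with known variance, the posterior is Normal; its mode equals its mean, the precision-weighted average.
Prior precision 1/σ₀² = 1/1 = 1; data precision n/σ² = 46/5 = 9.2.
μ̂ = (1·1 + 9.2·2.95) / (1 + 9.2) = 28.14/10.2 = 469/170 ≈ 2.759.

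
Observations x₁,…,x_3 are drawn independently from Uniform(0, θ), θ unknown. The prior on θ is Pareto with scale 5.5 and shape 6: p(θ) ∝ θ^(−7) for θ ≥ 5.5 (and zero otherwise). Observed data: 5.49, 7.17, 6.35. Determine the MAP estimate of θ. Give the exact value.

θ̂_MAP = 7.17

The Uniform(0, θ) likelihood is θ^(−n) for θ ≥ max(xᵢ), zero otherwise. Here max(xᵢ) = 7.17.
Posterior ∝ θ^(−7) · θ^(−3) = θ^(−10) on θ ≥ max(5.5, 7.17) = 7.17.
This density is strictly decreasing in θ, so the posterior mode lies at the lower boundary of the support.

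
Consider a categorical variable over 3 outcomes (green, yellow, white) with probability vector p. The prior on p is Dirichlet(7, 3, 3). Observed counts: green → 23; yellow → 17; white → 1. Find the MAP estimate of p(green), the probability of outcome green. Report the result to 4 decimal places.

MAP estimate of p(green) = 0.5686

The posterior is Dirichlet(αᵢ + nᵢ) = Dirichlet(30, 20, 4).
For a Dirichlet(a₁,…,a_K) with all aᵢ > 1, the mode has j-th component (aⱼ − 1)/(Σaᵢ − K).
Here Σaᵢ = 54 and K = 3, so p(green) = (30 − 1)/(54 − 3) = 29/51 ≈ 0.5686.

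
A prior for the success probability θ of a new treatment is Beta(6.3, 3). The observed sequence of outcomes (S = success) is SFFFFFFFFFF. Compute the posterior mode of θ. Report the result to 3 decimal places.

θ̂_MAP = 0.344

Prior: Beta(6.3, 3).
Data: 1 success in 11 trials (from the sequence). The binomial likelihood contributes θ(1−θ)^10, so the posterior is Beta(6.3+1, 3+10) = Beta(7.3, 13).
For Beta(a, b) with a, b > 1 the mode is (a−1)/(a+b−2) = 6.3/18.3 ≈ 0.344.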